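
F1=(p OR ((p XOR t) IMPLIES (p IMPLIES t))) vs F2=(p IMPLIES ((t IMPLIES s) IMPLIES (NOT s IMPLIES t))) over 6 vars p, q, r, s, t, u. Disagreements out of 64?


F1 = (p OR ((p XOR t) IMPLIES (p IMPLIES t)))
F2 = (p IMPLIES ((t IMPLIES s) IMPLIES (NOT s IMPLIES t)))
Evaluate both on each of 64 rows (bits = p,q,r,s,t,u):
  row 0 [000000]: F1=1 F2=1 -> 0
  row 1 [000001]: F1=1 F2=1 -> 0
  row 2 [000010]: F1=1 F2=1 -> 0
  row 3 [000011]: F1=1 F2=1 -> 0
  row 4 [000100]: F1=1 F2=1 -> 0
  (every remaining row is evaluated the same way; all 64 results are listed next)
Full result column, 8 rows per line (p,q,r fixed per line; s,t,u runs 000..111 left to right):
  rows 0-7 [p,q,r=000]: 00000000  (ones: 0)
  rows 8-15 [p,q,r=001]: 00000000  (ones: 0)
  rows 16-23 [p,q,r=010]: 00000000  (ones: 0)
  rows 24-31 [p,q,r=011]: 00000000  (ones: 0)
  rows 32-39 [p,q,r=100]: 11000000  (ones: 2)
  rows 40-47 [p,q,r=101]: 11000000  (ones: 2)
  rows 48-55 [p,q,r=110]: 11000000  (ones: 2)
  rows 56-63 [p,q,r=111]: 11000000  (ones: 2)
Disagreements = 0+0+0+0+2+2+2+2 = 8

8


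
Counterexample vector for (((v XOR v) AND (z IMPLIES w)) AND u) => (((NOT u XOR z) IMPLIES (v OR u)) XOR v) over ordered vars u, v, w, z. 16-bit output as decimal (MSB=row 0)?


F1 = (((v XOR v) AND (z IMPLIES w)) AND u)
F2 = (((NOT u XOR z) IMPLIES (v OR u)) XOR v)
Counterexample to F1=>F2 is where F1=1 and F2=0.
Evaluate each row (bits = u,v,w,z, MSB first):
  row 0 [0000]: F1=0 F2=0 -> F1&~F2 -> 0
  row 1 [0001]: F1=0 F2=1 -> F1&~F2 -> 0
  row 2 [0010]: F1=0 F2=0 -> F1&~F2 -> 0
  row 3 [0011]: F1=0 F2=1 -> F1&~F2 -> 0
  row 4 [0100]: F1=0 F2=0 -> F1&~F2 -> 0
  row 5 [0101]: F1=0 F2=0 -> F1&~F2 -> 0
  row 6 [0110]: F1=0 F2=0 -> F1&~F2 -> 0
  row 7 [0111]: F1=0 F2=0 -> F1&~F2 -> 0
  row 8 [1000]: F1=0 F2=1 -> F1&~F2 -> 0
  row 9 [1001]: F1=0 F2=1 -> F1&~F2 -> 0
  row 10 [1010]: F1=0 F2=1 -> F1&~F2 -> 0
  row 11 [1011]: F1=0 F2=1 -> F1&~F2 -> 0
  row 12 [1100]: F1=0 F2=0 -> F1&~F2 -> 0
  row 13 [1101]: F1=0 F2=0 -> F1&~F2 -> 0
  row 14 [1110]: F1=0 F2=0 -> F1&~F2 -> 0
  row 15 [1111]: F1=0 F2=0 -> F1&~F2 -> 0
Full result column, 4 rows per line (u,v fixed per line; w,z runs 00..11 left to right):
  rows 0-3 [u,v=00]: 0000  = hex 0
  rows 4-7 [u,v=01]: 0000  = hex 0
  rows 8-11 [u,v=10]: 0000  = hex 0
  rows 12-15 [u,v=11]: 0000  = hex 0
Counterexample vector (row 0 .. row 15) = 0000000000000000
Output column grouped in 4s = 0000 0000 0000 0000 = 0x0000
Convert to decimal digit by digit (value = value*16 + digit):
  0 -> 0
  0*16 + 0 = 0
  0*16 + 0 = 0
  0*16 + 0 = 0
Decimal = 0

0


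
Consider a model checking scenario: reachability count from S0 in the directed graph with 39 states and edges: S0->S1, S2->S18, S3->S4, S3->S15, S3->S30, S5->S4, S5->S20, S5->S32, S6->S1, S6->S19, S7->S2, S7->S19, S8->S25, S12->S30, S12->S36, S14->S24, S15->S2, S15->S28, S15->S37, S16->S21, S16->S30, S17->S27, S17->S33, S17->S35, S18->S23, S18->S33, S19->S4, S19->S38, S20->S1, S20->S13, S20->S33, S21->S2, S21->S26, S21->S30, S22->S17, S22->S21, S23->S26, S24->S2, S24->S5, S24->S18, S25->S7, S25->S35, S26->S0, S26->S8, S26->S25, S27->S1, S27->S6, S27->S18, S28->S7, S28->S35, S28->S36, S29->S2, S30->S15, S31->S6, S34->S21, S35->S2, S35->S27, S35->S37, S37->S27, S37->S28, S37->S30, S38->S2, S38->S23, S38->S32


BFS from S0:
  layer 0: {S0}
  layer 1: {S1}
Reachable set: {S0, S1}
Count = 2

2


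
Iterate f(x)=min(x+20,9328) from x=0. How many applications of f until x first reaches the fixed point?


Step 1: x=0, cap=9328, increment=20
Step 2: x grows by 20 each step until capped at 9328; fixed point is x=9328
Step 3: iterations = ceil(9328/20) = 467

467


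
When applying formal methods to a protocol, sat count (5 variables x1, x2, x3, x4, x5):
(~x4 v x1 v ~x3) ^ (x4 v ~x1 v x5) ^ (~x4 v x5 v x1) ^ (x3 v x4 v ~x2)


CNF with 4 clauses over 5 vars (32 assignments).
An assignment satisfies CNF iff every clause has >=1 true literal.
Check each row (bits = x1,x2,x3,x4,x5; clause T/F shown):
  row 0 [00000]: clauses=TTTT -> 1
  row 1 [00001]: clauses=TTTT -> 1
  row 2 [00010]: clauses=TTFT -> 0
  row 3 [00011]: clauses=TTTT -> 1
  row 4 [00100]: clauses=TTTT -> 1
  row 5 [00101]: clauses=TTTT -> 1
  row 6 [00110]: clauses=FTFT -> 0
  row 7 [00111]: clauses=FTTT -> 0
  row 8 [01000]: clauses=TTTF -> 0
  row 9 [01001]: clauses=TTTF -> 0
  row 10 [01010]: clauses=TTFT -> 0
  row 11 [01011]: clauses=TTTT -> 1
  row 12 [01100]: clauses=TTTT -> 1
  row 13 [01101]: clauses=TTTT -> 1
  row 14 [01110]: clauses=FTFT -> 0
  row 15 [01111]: clauses=FTTT -> 0
  row 16 [10000]: clauses=TFTT -> 0
  row 17 [10001]: clauses=TTTT -> 1
  row 18 [10010]: clauses=TTTT -> 1
  row 19 [10011]: clauses=TTTT -> 1
  row 20 [10100]: clauses=TFTT -> 0
  row 21 [10101]: clauses=TTTT -> 1
  row 22 [10110]: clauses=TTTT -> 1
  row 23 [10111]: clauses=TTTT -> 1
  row 24 [11000]: clauses=TFTF -> 0
  row 25 [11001]: clauses=TTTF -> 0
  row 26 [11010]: clauses=TTTT -> 1
  row 27 [11011]: clauses=TTTT -> 1
  row 28 [11100]: clauses=TFTT -> 0
  row 29 [11101]: clauses=TTTT -> 1
  row 30 [11110]: clauses=TTTT -> 1
  row 31 [11111]: clauses=TTTT -> 1
Full result column, 8 rows per line (x1,x2 fixed per line; x3,x4,x5 runs 000..111 left to right):
  rows 0-7 [x1,x2=00]: 11011100  (ones: 5)
  rows 8-15 [x1,x2=01]: 00011100  (ones: 3)
  rows 16-23 [x1,x2=10]: 01110111  (ones: 6)
  rows 24-31 [x1,x2=11]: 00110111  (ones: 5)
Satisfying assignments = 5+3+6+5 = 19

19


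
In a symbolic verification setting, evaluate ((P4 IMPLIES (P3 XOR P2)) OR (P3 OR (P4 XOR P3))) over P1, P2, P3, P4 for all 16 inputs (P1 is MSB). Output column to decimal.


Formula: ((P4 IMPLIES (P3 XOR P2)) OR (P3 OR (P4 XOR P3))) over P1, P2, P3, P4 (16 rows)
Evaluate each row (bits = P1,P2,P3,P4, MSB first):
  row 0 [0000]: ((0 IMPLIES (0 XOR 0)) OR (0 OR (0 XOR 0))) -> 1
  row 1 [0001]: ((1 IMPLIES (0 XOR 0)) OR (0 OR (1 XOR 0))) -> 1
  row 2 [0010]: ((0 IMPLIES (1 XOR 0)) OR (1 OR (0 XOR 1))) -> 1
  row 3 [0011]: ((1 IMPLIES (1 XOR 0)) OR (1 OR (1 XOR 1))) -> 1
  row 4 [0100]: ((0 IMPLIES (0 XOR 1)) OR (0 OR (0 XOR 0))) -> 1
  row 5 [0101]: ((1 IMPLIES (0 XOR 1)) OR (0 OR (1 XOR 0))) -> 1
  row 6 [0110]: ((0 IMPLIES (1 XOR 1)) OR (1 OR (0 XOR 1))) -> 1
  row 7 [0111]: ((1 IMPLIES (1 XOR 1)) OR (1 OR (1 XOR 1))) -> 1
  row 8 [1000]: ((0 IMPLIES (0 XOR 0)) OR (0 OR (0 XOR 0))) -> 1
  row 9 [1001]: ((1 IMPLIES (0 XOR 0)) OR (0 OR (1 XOR 0))) -> 1
  row 10 [1010]: ((0 IMPLIES (1 XOR 0)) OR (1 OR (0 XOR 1))) -> 1
  row 11 [1011]: ((1 IMPLIES (1 XOR 0)) OR (1 OR (1 XOR 1))) -> 1
  row 12 [1100]: ((0 IMPLIES (0 XOR 1)) OR (0 OR (0 XOR 0))) -> 1
  row 13 [1101]: ((1 IMPLIES (0 XOR 1)) OR (0 OR (1 XOR 0))) -> 1
  row 14 [1110]: ((0 IMPLIES (1 XOR 1)) OR (1 OR (0 XOR 1))) -> 1
  row 15 [1111]: ((1 IMPLIES (1 XOR 1)) OR (1 OR (1 XOR 1))) -> 1
Full result column, 4 rows per line (P1,P2 fixed per line; P3,P4 runs 00..11 left to right):
  rows 0-3 [P1,P2=00]: 1111  = hex F
  rows 4-7 [P1,P2=01]: 1111  = hex F
  rows 8-11 [P1,P2=10]: 1111  = hex F
  rows 12-15 [P1,P2=11]: 1111  = hex F
Output column (row 0 .. row 15) = 1111111111111111
Output column grouped in 4s = 1111 1111 1111 1111 = 0xFFFF
Convert to decimal digit by digit (value = value*16 + digit):
  F -> 15
  15*16 + 15 (F) = 255
  255*16 + 15 (F) = 4095
  4095*16 + 15 (F) = 65535
Decimal = 65535

65535


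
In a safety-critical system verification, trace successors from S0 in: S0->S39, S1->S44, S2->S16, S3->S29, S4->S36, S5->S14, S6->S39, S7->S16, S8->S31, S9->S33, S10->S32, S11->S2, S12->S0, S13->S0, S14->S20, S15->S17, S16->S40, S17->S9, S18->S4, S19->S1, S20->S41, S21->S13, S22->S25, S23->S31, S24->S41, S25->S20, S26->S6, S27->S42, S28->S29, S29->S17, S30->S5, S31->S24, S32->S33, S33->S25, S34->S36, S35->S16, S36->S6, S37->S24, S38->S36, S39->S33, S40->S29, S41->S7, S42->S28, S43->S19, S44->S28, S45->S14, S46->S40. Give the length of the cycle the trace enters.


Trace from S0 until a state repeats:
  S0 -> S39 -> S33 -> S25 -> S20 -> S41 -> S7 -> S16 -> S40 -> S29 -> S17 -> S9 -> S33
S33 first seen at step 2, revisited at step 12.
Cycle length = 12 - 2 = 10

10


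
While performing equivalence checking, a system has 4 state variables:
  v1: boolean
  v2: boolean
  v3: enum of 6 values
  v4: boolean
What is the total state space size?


State space = product of domain sizes of all variables.
Domain sizes:
  v1 (boolean): 2
  v2 (boolean): 2
  v3 (enum of 6 values): 6
  v4 (boolean): 2
Product = 2 * 2 * 6 * 2 = 48

48


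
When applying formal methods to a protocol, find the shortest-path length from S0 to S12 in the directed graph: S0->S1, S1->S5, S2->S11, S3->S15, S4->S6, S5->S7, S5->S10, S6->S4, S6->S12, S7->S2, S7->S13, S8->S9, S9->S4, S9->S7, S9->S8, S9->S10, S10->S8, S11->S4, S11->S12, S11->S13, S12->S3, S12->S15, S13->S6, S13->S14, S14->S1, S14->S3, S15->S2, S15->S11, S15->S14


BFS layer-by-layer from S0:
  dist 0: {S0}
  dist 1: {S1}
  dist 2: {S5}
  dist 3: {S7, S10}
  dist 4: {S2, S8, S13}
  dist 5: {S6, S9, S11, S14}
  dist 6: {S3, S4, S12}
  -> S12 reached at distance 6
Shortest path length = 6

6


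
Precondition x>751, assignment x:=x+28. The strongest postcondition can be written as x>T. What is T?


Formula: sp(P, x:=E) = exists old_x. (x = E[old_x/x]) AND P[old_x/x] (old_x is the value of x before the assignment; eliminate old_x by solving x = E[old_x/x] for old_x)
Step 1: Precondition P: x>751, i.e. old_x > 751
Step 2: Assignment gives x = old_x + 28, so old_x = x - 28
Step 3: Substitute into P: x - 28 > 751
Step 4: Simplify: x > 751+28 = 779

779


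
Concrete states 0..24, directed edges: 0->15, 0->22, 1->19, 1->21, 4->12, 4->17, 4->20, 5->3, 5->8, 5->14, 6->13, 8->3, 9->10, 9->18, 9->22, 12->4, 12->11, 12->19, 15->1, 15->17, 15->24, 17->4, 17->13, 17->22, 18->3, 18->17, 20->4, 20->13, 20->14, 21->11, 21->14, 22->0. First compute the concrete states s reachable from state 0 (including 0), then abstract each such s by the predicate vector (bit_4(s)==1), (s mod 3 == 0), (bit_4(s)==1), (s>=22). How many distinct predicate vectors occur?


BFS from 0:
Concrete reachable: {0, 1, 4, 11, 12, 13, 14, 15, 17, 19, 20, 21, 22, 24}
Abstract via predicates (bit_4(s)==1), (s mod 3 == 0), (bit_4(s)==1), (s>=22):
  (0,0,0,0) <- {1, 4, 11, 13, 14}
  (0,1,0,0) <- {0, 12, 15}
  (1,0,1,0) <- {17, 19, 20}
  (1,0,1,1) <- {22}
  (1,1,1,0) <- {21}
  (1,1,1,1) <- {24}
Distinct abstract states = 6

6


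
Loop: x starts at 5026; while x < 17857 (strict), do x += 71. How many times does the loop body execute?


Step 1: x goes from 5026 toward 17857 by 71; the body runs while x<17857, so iterations = ceil((bound-start)/step)
Step 2: Distance=12831
Step 3: ceil(12831/71)=181

181


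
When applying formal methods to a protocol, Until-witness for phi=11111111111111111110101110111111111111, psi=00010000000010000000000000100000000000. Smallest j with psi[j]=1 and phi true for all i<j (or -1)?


(phi U psi) at 0: need smallest j with psi[j]=1 and phi[i]=1 for all i in [0,j).
Scan from step 0:
  step 0: phi=1, psi=0 -> continue
  step 1: phi=1, psi=0 -> continue
  step 2: phi=1, psi=0 -> continue
  step 3: psi=1 and phi held for [0,3) -> witness found
Witness step = 3

3


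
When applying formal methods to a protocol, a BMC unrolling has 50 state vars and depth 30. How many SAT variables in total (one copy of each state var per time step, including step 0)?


BMC unrolls to depth k, creating one copy of each state var for steps 0..k.
Step count = 30 + 1 = 31 (steps 0 through 30)
Vars per step = 50
Total = 50 * 31 = 1550

1550


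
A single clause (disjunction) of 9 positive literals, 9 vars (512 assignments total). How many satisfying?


Step 1: Total=2^9=512
Step 2: Unsat when all 9 false: 2^0=1
Step 3: Sat=512-1=511

511


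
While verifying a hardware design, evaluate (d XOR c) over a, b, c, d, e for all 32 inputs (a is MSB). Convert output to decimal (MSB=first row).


Formula: (d XOR c) over a, b, c, d, e (32 rows)
Evaluate each row (bits = a,b,c,d,e, MSB first):
  row 0 [00000]: (0 XOR 0) -> 0
  row 1 [00001]: (0 XOR 0) -> 0
  row 2 [00010]: (1 XOR 0) -> 1
  row 3 [00011]: (1 XOR 0) -> 1
  row 4 [00100]: (0 XOR 1) -> 1
  row 5 [00101]: (0 XOR 1) -> 1
  row 6 [00110]: (1 XOR 1) -> 0
  row 7 [00111]: (1 XOR 1) -> 0
  row 8 [01000]: (0 XOR 0) -> 0
  row 9 [01001]: (0 XOR 0) -> 0
  row 10 [01010]: (1 XOR 0) -> 1
  row 11 [01011]: (1 XOR 0) -> 1
  row 12 [01100]: (0 XOR 1) -> 1
  row 13 [01101]: (0 XOR 1) -> 1
  row 14 [01110]: (1 XOR 1) -> 0
  row 15 [01111]: (1 XOR 1) -> 0
  row 16 [10000]: (0 XOR 0) -> 0
  row 17 [10001]: (0 XOR 0) -> 0
  row 18 [10010]: (1 XOR 0) -> 1
  row 19 [10011]: (1 XOR 0) -> 1
  row 20 [10100]: (0 XOR 1) -> 1
  row 21 [10101]: (0 XOR 1) -> 1
  row 22 [10110]: (1 XOR 1) -> 0
  row 23 [10111]: (1 XOR 1) -> 0
  row 24 [11000]: (0 XOR 0) -> 0
  row 25 [11001]: (0 XOR 0) -> 0
  row 26 [11010]: (1 XOR 0) -> 1
  row 27 [11011]: (1 XOR 0) -> 1
  row 28 [11100]: (0 XOR 1) -> 1
  row 29 [11101]: (0 XOR 1) -> 1
  row 30 [11110]: (1 XOR 1) -> 0
  row 31 [11111]: (1 XOR 1) -> 0
Full result column, 4 rows per line (a,b,c fixed per line; d,e runs 00..11 left to right):
  rows 0-3 [a,b,c=000]: 0011  = hex 3
  rows 4-7 [a,b,c=001]: 1100  = hex C
  rows 8-11 [a,b,c=010]: 0011  = hex 3
  rows 12-15 [a,b,c=011]: 1100  = hex C
  rows 16-19 [a,b,c=100]: 0011  = hex 3
  rows 20-23 [a,b,c=101]: 1100  = hex C
  rows 24-27 [a,b,c=110]: 0011  = hex 3
  rows 28-31 [a,b,c=111]: 1100  = hex C
Output column (row 0 .. row 31) = 00111100001111000011110000111100
Output column grouped in 4s = 0011 1100 0011 1100 0011 1100 0011 1100 = 0x3C3C3C3C
Convert to decimal digit by digit (value = value*16 + digit):
  3 -> 3
  3*16 + 12 (C) = 60
  60*16 + 3 = 963
  963*16 + 12 (C) = 15420
  15420*16 + 3 = 246723
  246723*16 + 12 (C) = 3947580
  3947580*16 + 3 = 63161283
  63161283*16 + 12 (C) = 1010580540
Decimal = 1010580540

1010580540


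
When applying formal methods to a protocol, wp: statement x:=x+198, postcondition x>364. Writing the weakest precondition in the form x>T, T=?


Formula: wp(x:=E, P) = P[E/x] (substitute E for x in postcondition)
Step 1: Postcondition: x>364
Step 2: Substitute x+198 for x: x+198>364
Step 3: Solve for x: x > 364-198 = 166

166


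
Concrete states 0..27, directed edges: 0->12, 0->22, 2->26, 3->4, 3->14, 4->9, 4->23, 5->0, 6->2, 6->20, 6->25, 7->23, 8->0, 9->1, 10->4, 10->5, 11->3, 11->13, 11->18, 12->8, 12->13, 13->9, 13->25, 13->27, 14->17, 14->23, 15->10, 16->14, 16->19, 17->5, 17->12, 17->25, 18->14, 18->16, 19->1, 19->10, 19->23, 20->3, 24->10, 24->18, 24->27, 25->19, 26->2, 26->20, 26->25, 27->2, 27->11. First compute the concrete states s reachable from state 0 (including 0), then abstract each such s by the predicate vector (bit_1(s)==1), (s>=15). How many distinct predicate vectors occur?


BFS from 0:
Concrete reachable: {0, 1, 2, 3, 4, 5, 8, 9, 10, 11, 12, 13, 14, 16, 17, 18, 19, 20, 22, 23, 25, 26, 27}
Abstract via predicates (bit_1(s)==1), (s>=15):
  (0,0) <- {0, 1, 4, 5, 8, 9, 12, 13}
  (0,1) <- {16, 17, 20, 25}
  (1,0) <- {2, 3, 10, 11, 14}
  (1,1) <- {18, 19, 22, 23, 26, 27}
Distinct abstract states = 4

4


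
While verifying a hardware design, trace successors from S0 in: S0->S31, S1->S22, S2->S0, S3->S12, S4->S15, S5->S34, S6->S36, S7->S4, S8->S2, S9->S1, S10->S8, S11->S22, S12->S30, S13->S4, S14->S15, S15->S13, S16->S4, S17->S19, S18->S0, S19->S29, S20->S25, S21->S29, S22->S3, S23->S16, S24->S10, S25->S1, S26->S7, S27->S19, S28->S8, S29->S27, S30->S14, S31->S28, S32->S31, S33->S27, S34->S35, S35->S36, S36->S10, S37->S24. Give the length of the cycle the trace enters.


Trace from S0 until a state repeats:
  S0 -> S31 -> S28 -> S8 -> S2 -> S0
S0 first seen at step 0, revisited at step 5.
Cycle length = 5 - 0 = 5

5


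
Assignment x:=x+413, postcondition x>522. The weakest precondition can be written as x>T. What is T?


Formula: wp(x:=E, P) = P[E/x] (substitute E for x in postcondition)
Step 1: Postcondition: x>522
Step 2: Substitute x+413 for x: x+413>522
Step 3: Solve for x: x > 522-413 = 109

109


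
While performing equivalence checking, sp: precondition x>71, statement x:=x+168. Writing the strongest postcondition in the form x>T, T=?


Formula: sp(P, x:=E) = exists old_x. (x = E[old_x/x]) AND P[old_x/x] (old_x is the value of x before the assignment; eliminate old_x by solving x = E[old_x/x] for old_x)
Step 1: Precondition P: x>71, i.e. old_x > 71
Step 2: Assignment gives x = old_x + 168, so old_x = x - 168
Step 3: Substitute into P: x - 168 > 71
Step 4: Simplify: x > 71+168 = 239

239


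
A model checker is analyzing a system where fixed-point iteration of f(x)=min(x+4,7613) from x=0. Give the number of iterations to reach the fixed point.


Step 1: x=0, cap=7613, increment=4
Step 2: x grows by 4 each step until capped at 7613; fixed point is x=7613
Step 3: iterations = ceil(7613/4) = 1904

1904


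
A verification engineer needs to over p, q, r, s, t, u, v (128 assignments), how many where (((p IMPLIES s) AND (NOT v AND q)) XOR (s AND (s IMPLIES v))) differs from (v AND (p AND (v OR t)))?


F1 = (((p IMPLIES s) AND (NOT v AND q)) XOR (s AND (s IMPLIES v)))
F2 = (v AND (p AND (v OR t)))
Evaluate both on each of 128 rows (bits = p,q,r,s,t,u,v):
  row 0 [0000000]: F1=0 F2=0 -> 0
  row 1 [0000001]: F1=0 F2=0 -> 0
  row 2 [0000010]: F1=0 F2=0 -> 0
  row 3 [0000011]: F1=0 F2=0 -> 0
  row 4 [0000100]: F1=0 F2=0 -> 0
  (every remaining row is evaluated the same way; all 128 results are listed next)
Full result column, 8 rows per line (p,q,r,s fixed per line; t,u,v runs 000..111 left to right):
  rows 0-7 [p,q,r,s=0000]: 00000000  (ones: 0)
  rows 8-15 [p,q,r,s=0001]: 01010101  (ones: 4)
  rows 16-23 [p,q,r,s=0010]: 00000000  (ones: 0)
  rows 24-31 [p,q,r,s=0011]: 01010101  (ones: 4)
  rows 32-39 [p,q,r,s=0100]: 10101010  (ones: 4)
  rows 40-47 [p,q,r,s=0101]: 11111111  (ones: 8)
  rows 48-55 [p,q,r,s=0110]: 10101010  (ones: 4)
  rows 56-63 [p,q,r,s=0111]: 11111111  (ones: 8)
  rows 64-71 [p,q,r,s=1000]: 01010101  (ones: 4)
  rows 72-79 [p,q,r,s=1001]: 00000000  (ones: 0)
  rows 80-87 [p,q,r,s=1010]: 01010101  (ones: 4)
  rows 88-95 [p,q,r,s=1011]: 00000000  (ones: 0)
  rows 96-103 [p,q,r,s=1100]: 01010101  (ones: 4)
  rows 104-111 [p,q,r,s=1101]: 10101010  (ones: 4)
  rows 112-119 [p,q,r,s=1110]: 01010101  (ones: 4)
  rows 120-127 [p,q,r,s=1111]: 10101010  (ones: 4)
Disagreements = 0+4+0+4+4+8+4+8+4+0+4+0+4+4+4+4 = 56

56


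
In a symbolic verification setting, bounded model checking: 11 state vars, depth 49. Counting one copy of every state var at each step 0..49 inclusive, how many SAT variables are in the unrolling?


BMC unrolls to depth k, creating one copy of each state var for steps 0..k.
Step count = 49 + 1 = 50 (steps 0 through 49)
Vars per step = 11
Total = 11 * 50 = 550

550


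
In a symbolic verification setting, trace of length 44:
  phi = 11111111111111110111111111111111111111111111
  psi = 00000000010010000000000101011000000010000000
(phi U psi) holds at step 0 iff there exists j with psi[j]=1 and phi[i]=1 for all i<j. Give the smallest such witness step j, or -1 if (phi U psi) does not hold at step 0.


(phi U psi) at 0: need smallest j with psi[j]=1 and phi[i]=1 for all i in [0,j).
Scan from step 0:
  step 0: phi=1, psi=0 -> continue
  step 1: phi=1, psi=0 -> continue
  step 2: phi=1, psi=0 -> continue
  step 3: phi=1, psi=0 -> continue
  step 9: psi=1 and phi held for [0,9) -> witness found
Witness step = 9

9


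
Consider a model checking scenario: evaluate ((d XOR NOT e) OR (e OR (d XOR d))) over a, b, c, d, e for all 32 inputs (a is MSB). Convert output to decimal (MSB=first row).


Formula: ((d XOR NOT e) OR (e OR (d XOR d))) over a, b, c, d, e (32 rows)
Evaluate each row (bits = a,b,c,d,e, MSB first):
  row 0 [00000]: ((0 XOR NOT 0) OR (0 OR (0 XOR 0))) -> 1
  row 1 [00001]: ((0 XOR NOT 1) OR (1 OR (0 XOR 0))) -> 1
  row 2 [00010]: ((1 XOR NOT 0) OR (0 OR (1 XOR 1))) -> 0
  row 3 [00011]: ((1 XOR NOT 1) OR (1 OR (1 XOR 1))) -> 1
  row 4 [00100]: ((0 XOR NOT 0) OR (0 OR (0 XOR 0))) -> 1
  row 5 [00101]: ((0 XOR NOT 1) OR (1 OR (0 XOR 0))) -> 1
  row 6 [00110]: ((1 XOR NOT 0) OR (0 OR (1 XOR 1))) -> 0
  row 7 [00111]: ((1 XOR NOT 1) OR (1 OR (1 XOR 1))) -> 1
  row 8 [01000]: ((0 XOR NOT 0) OR (0 OR (0 XOR 0))) -> 1
  row 9 [01001]: ((0 XOR NOT 1) OR (1 OR (0 XOR 0))) -> 1
  row 10 [01010]: ((1 XOR NOT 0) OR (0 OR (1 XOR 1))) -> 0
  row 11 [01011]: ((1 XOR NOT 1) OR (1 OR (1 XOR 1))) -> 1
  row 12 [01100]: ((0 XOR NOT 0) OR (0 OR (0 XOR 0))) -> 1
  row 13 [01101]: ((0 XOR NOT 1) OR (1 OR (0 XOR 0))) -> 1
  row 14 [01110]: ((1 XOR NOT 0) OR (0 OR (1 XOR 1))) -> 0
  row 15 [01111]: ((1 XOR NOT 1) OR (1 OR (1 XOR 1))) -> 1
  row 16 [10000]: ((0 XOR NOT 0) OR (0 OR (0 XOR 0))) -> 1
  row 17 [10001]: ((0 XOR NOT 1) OR (1 OR (0 XOR 0))) -> 1
  row 18 [10010]: ((1 XOR NOT 0) OR (0 OR (1 XOR 1))) -> 0
  row 19 [10011]: ((1 XOR NOT 1) OR (1 OR (1 XOR 1))) -> 1
  row 20 [10100]: ((0 XOR NOT 0) OR (0 OR (0 XOR 0))) -> 1
  row 21 [10101]: ((0 XOR NOT 1) OR (1 OR (0 XOR 0))) -> 1
  row 22 [10110]: ((1 XOR NOT 0) OR (0 OR (1 XOR 1))) -> 0
  row 23 [10111]: ((1 XOR NOT 1) OR (1 OR (1 XOR 1))) -> 1
  row 24 [11000]: ((0 XOR NOT 0) OR (0 OR (0 XOR 0))) -> 1
  row 25 [11001]: ((0 XOR NOT 1) OR (1 OR (0 XOR 0))) -> 1
  row 26 [11010]: ((1 XOR NOT 0) OR (0 OR (1 XOR 1))) -> 0
  row 27 [11011]: ((1 XOR NOT 1) OR (1 OR (1 XOR 1))) -> 1
  row 28 [11100]: ((0 XOR NOT 0) OR (0 OR (0 XOR 0))) -> 1
  row 29 [11101]: ((0 XOR NOT 1) OR (1 OR (0 XOR 0))) -> 1
  row 30 [11110]: ((1 XOR NOT 0) OR (0 OR (1 XOR 1))) -> 0
  row 31 [11111]: ((1 XOR NOT 1) OR (1 OR (1 XOR 1))) -> 1
Full result column, 4 rows per line (a,b,c fixed per line; d,e runs 00..11 left to right):
  rows 0-3 [a,b,c=000]: 1101  = hex D
  rows 4-7 [a,b,c=001]: 1101  = hex D
  rows 8-11 [a,b,c=010]: 1101  = hex D
  rows 12-15 [a,b,c=011]: 1101  = hex D
  rows 16-19 [a,b,c=100]: 1101  = hex D
  rows 20-23 [a,b,c=101]: 1101  = hex D
  rows 24-27 [a,b,c=110]: 1101  = hex D
  rows 28-31 [a,b,c=111]: 1101  = hex D
Output column (row 0 .. row 31) = 11011101110111011101110111011101
Output column grouped in 4s = 1101 1101 1101 1101 1101 1101 1101 1101 = 0xDDDDDDDD
Convert to decimal digit by digit (value = value*16 + digit):
  D -> 13
  13*16 + 13 (D) = 221
  221*16 + 13 (D) = 3549
  3549*16 + 13 (D) = 56797
  56797*16 + 13 (D) = 908765
  908765*16 + 13 (D) = 14540253
  14540253*16 + 13 (D) = 232644061
  232644061*16 + 13 (D) = 3722304989
Decimal = 3722304989

3722304989


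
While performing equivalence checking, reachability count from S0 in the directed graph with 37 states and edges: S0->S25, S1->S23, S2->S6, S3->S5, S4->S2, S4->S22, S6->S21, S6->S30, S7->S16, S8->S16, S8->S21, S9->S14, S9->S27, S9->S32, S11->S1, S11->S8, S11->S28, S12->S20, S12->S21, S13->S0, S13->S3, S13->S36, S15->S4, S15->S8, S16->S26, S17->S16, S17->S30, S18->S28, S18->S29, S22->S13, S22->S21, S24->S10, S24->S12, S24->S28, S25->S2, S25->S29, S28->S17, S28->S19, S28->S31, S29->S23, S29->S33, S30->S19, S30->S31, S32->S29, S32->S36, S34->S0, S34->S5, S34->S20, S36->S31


BFS from S0:
  layer 0: {S0}
  layer 1: {S25}
  layer 2: {S2, S29}
  layer 3: {S6, S23, S33}
  layer 4: {S21, S30}
  layer 5: {S19, S31}
Reachable set: {S0, S2, S6, S19, S21, S23, S25, S29, S30, S31, S33}
Count = 11

11


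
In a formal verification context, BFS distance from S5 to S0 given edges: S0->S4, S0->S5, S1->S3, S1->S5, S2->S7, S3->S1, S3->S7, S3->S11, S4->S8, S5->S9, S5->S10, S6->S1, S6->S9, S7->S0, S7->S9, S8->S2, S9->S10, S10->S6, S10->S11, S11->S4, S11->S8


BFS layer-by-layer from S5:
  dist 0: {S5}
  dist 1: {S9, S10}
  dist 2: {S6, S11}
  dist 3: {S1, S4, S8}
  dist 4: {S2, S3}
  dist 5: {S7}
  dist 6: {S0}
  -> S0 reached at distance 6
Shortest path length = 6

6


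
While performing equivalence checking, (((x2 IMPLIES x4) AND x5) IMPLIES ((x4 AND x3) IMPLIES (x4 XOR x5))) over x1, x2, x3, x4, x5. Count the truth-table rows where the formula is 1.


Formula: (((x2 IMPLIES x4) AND x5) IMPLIES ((x4 AND x3) IMPLIES (x4 XOR x5))) over 5 vars (32 rows)
Evaluate each row (x1, x2, x3, x4, x5 as bits, MSB first):
  row 0 [00000]: (((0 IMPLIES 0) AND 0) IMPLIES ((0 AND 0) IMPLIES (0 XOR 0))) -> 1
  row 1 [00001]: (((0 IMPLIES 0) AND 1) IMPLIES ((0 AND 0) IMPLIES (0 XOR 1))) -> 1
  row 2 [00010]: (((0 IMPLIES 1) AND 0) IMPLIES ((1 AND 0) IMPLIES (1 XOR 0))) -> 1
  row 3 [00011]: (((0 IMPLIES 1) AND 1) IMPLIES ((1 AND 0) IMPLIES (1 XOR 1))) -> 1
  row 4 [00100]: (((0 IMPLIES 0) AND 0) IMPLIES ((0 AND 1) IMPLIES (0 XOR 0))) -> 1
  row 5 [00101]: (((0 IMPLIES 0) AND 1) IMPLIES ((0 AND 1) IMPLIES (0 XOR 1))) -> 1
  row 6 [00110]: (((0 IMPLIES 1) AND 0) IMPLIES ((1 AND 1) IMPLIES (1 XOR 0))) -> 1
  row 7 [00111]: (((0 IMPLIES 1) AND 1) IMPLIES ((1 AND 1) IMPLIES (1 XOR 1))) -> 0
  row 8 [01000]: (((1 IMPLIES 0) AND 0) IMPLIES ((0 AND 0) IMPLIES (0 XOR 0))) -> 1
  row 9 [01001]: (((1 IMPLIES 0) AND 1) IMPLIES ((0 AND 0) IMPLIES (0 XOR 1))) -> 1
  row 10 [01010]: (((1 IMPLIES 1) AND 0) IMPLIES ((1 AND 0) IMPLIES (1 XOR 0))) -> 1
  row 11 [01011]: (((1 IMPLIES 1) AND 1) IMPLIES ((1 AND 0) IMPLIES (1 XOR 1))) -> 1
  row 12 [01100]: (((1 IMPLIES 0) AND 0) IMPLIES ((0 AND 1) IMPLIES (0 XOR 0))) -> 1
  row 13 [01101]: (((1 IMPLIES 0) AND 1) IMPLIES ((0 AND 1) IMPLIES (0 XOR 1))) -> 1
  row 14 [01110]: (((1 IMPLIES 1) AND 0) IMPLIES ((1 AND 1) IMPLIES (1 XOR 0))) -> 1
  row 15 [01111]: (((1 IMPLIES 1) AND 1) IMPLIES ((1 AND 1) IMPLIES (1 XOR 1))) -> 0
  row 16 [10000]: (((0 IMPLIES 0) AND 0) IMPLIES ((0 AND 0) IMPLIES (0 XOR 0))) -> 1
  row 17 [10001]: (((0 IMPLIES 0) AND 1) IMPLIES ((0 AND 0) IMPLIES (0 XOR 1))) -> 1
  row 18 [10010]: (((0 IMPLIES 1) AND 0) IMPLIES ((1 AND 0) IMPLIES (1 XOR 0))) -> 1
  row 19 [10011]: (((0 IMPLIES 1) AND 1) IMPLIES ((1 AND 0) IMPLIES (1 XOR 1))) -> 1
  row 20 [10100]: (((0 IMPLIES 0) AND 0) IMPLIES ((0 AND 1) IMPLIES (0 XOR 0))) -> 1
  row 21 [10101]: (((0 IMPLIES 0) AND 1) IMPLIES ((0 AND 1) IMPLIES (0 XOR 1))) -> 1
  row 22 [10110]: (((0 IMPLIES 1) AND 0) IMPLIES ((1 AND 1) IMPLIES (1 XOR 0))) -> 1
  row 23 [10111]: (((0 IMPLIES 1) AND 1) IMPLIES ((1 AND 1) IMPLIES (1 XOR 1))) -> 0
  row 24 [11000]: (((1 IMPLIES 0) AND 0) IMPLIES ((0 AND 0) IMPLIES (0 XOR 0))) -> 1
  row 25 [11001]: (((1 IMPLIES 0) AND 1) IMPLIES ((0 AND 0) IMPLIES (0 XOR 1))) -> 1
  row 26 [11010]: (((1 IMPLIES 1) AND 0) IMPLIES ((1 AND 0) IMPLIES (1 XOR 0))) -> 1
  row 27 [11011]: (((1 IMPLIES 1) AND 1) IMPLIES ((1 AND 0) IMPLIES (1 XOR 1))) -> 1
  row 28 [11100]: (((1 IMPLIES 0) AND 0) IMPLIES ((0 AND 1) IMPLIES (0 XOR 0))) -> 1
  row 29 [11101]: (((1 IMPLIES 0) AND 1) IMPLIES ((0 AND 1) IMPLIES (0 XOR 1))) -> 1
  row 30 [11110]: (((1 IMPLIES 1) AND 0) IMPLIES ((1 AND 1) IMPLIES (1 XOR 0))) -> 1
  row 31 [11111]: (((1 IMPLIES 1) AND 1) IMPLIES ((1 AND 1) IMPLIES (1 XOR 1))) -> 0
Full result column, 8 rows per line (x1,x2 fixed per line; x3,x4,x5 runs 000..111 left to right):
  rows 0-7 [x1,x2=00]: 11111110  (ones: 7)
  rows 8-15 [x1,x2=01]: 11111110  (ones: 7)
  rows 16-23 [x1,x2=10]: 11111110  (ones: 7)
  rows 24-31 [x1,x2=11]: 11111110  (ones: 7)
Count of 1-rows = 7+7+7+7 = 28

28


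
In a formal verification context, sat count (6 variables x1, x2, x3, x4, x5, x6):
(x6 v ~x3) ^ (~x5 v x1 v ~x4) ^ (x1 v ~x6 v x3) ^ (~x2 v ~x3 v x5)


CNF with 4 clauses over 6 vars (64 assignments).
An assignment satisfies CNF iff every clause has >=1 true literal.
Check each row (bits = x1,x2,x3,x4,x5,x6; clause T/F shown):
  row 0 [000000]: clauses=TTTT -> 1
  row 1 [000001]: clauses=TTFT -> 0
  row 2 [000010]: clauses=TTTT -> 1
  row 3 [000011]: clauses=TTFT -> 0
  row 4 [000100]: clauses=TTTT -> 1
  (every remaining row is evaluated the same way; all 64 results are listed next)
Full result column, 8 rows per line (x1,x2,x3 fixed per line; x4,x5,x6 runs 000..111 left to right):
  rows 0-7 [x1,x2,x3=000]: 10101000  (ones: 3)
  rows 8-15 [x1,x2,x3=001]: 01010100  (ones: 3)
  rows 16-23 [x1,x2,x3=010]: 10101000  (ones: 3)
  rows 24-31 [x1,x2,x3=011]: 00010000  (ones: 1)
  rows 32-39 [x1,x2,x3=100]: 11111111  (ones: 8)
  rows 40-47 [x1,x2,x3=101]: 01010101  (ones: 4)
  rows 48-55 [x1,x2,x3=110]: 11111111  (ones: 8)
  rows 56-63 [x1,x2,x3=111]: 00010001  (ones: 2)
Satisfying assignments = 3+3+3+1+8+4+8+2 = 32

32


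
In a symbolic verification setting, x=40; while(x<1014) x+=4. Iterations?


Step 1: x goes from 40 toward 1014 by 4; the body runs while x<1014, so iterations = ceil((bound-start)/step)
Step 2: Distance=974
Step 3: ceil(974/4)=244

244


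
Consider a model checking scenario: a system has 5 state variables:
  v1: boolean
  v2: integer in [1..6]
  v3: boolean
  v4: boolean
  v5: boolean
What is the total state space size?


State space = product of domain sizes of all variables.
Domain sizes:
  v1 (boolean): 2
  v2 (integer in [1..6]): 6
  v3 (boolean): 2
  v4 (boolean): 2
  v5 (boolean): 2
Product = 2 * 6 * 2 * 2 * 2 = 96

96


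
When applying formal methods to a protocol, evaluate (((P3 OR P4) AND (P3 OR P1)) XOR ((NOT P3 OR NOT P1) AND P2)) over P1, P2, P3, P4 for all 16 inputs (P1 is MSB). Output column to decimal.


Formula: (((P3 OR P4) AND (P3 OR P1)) XOR ((NOT P3 OR NOT P1) AND P2)) over P1, P2, P3, P4 (16 rows)
Evaluate each row (bits = P1,P2,P3,P4, MSB first):
  row 0 [0000]: (((0 OR 0) AND (0 OR 0)) XOR ((NOT 0 OR NOT 0) AND 0)) -> 0
  row 1 [0001]: (((0 OR 1) AND (0 OR 0)) XOR ((NOT 0 OR NOT 0) AND 0)) -> 0
  row 2 [0010]: (((1 OR 0) AND (1 OR 0)) XOR ((NOT 1 OR NOT 0) AND 0)) -> 1
  row 3 [0011]: (((1 OR 1) AND (1 OR 0)) XOR ((NOT 1 OR NOT 0) AND 0)) -> 1
  row 4 [0100]: (((0 OR 0) AND (0 OR 0)) XOR ((NOT 0 OR NOT 0) AND 1)) -> 1
  row 5 [0101]: (((0 OR 1) AND (0 OR 0)) XOR ((NOT 0 OR NOT 0) AND 1)) -> 1
  row 6 [0110]: (((1 OR 0) AND (1 OR 0)) XOR ((NOT 1 OR NOT 0) AND 1)) -> 0
  row 7 [0111]: (((1 OR 1) AND (1 OR 0)) XOR ((NOT 1 OR NOT 0) AND 1)) -> 0
  row 8 [1000]: (((0 OR 0) AND (0 OR 1)) XOR ((NOT 0 OR NOT 1) AND 0)) -> 0
  row 9 [1001]: (((0 OR 1) AND (0 OR 1)) XOR ((NOT 0 OR NOT 1) AND 0)) -> 1
  row 10 [1010]: (((1 OR 0) AND (1 OR 1)) XOR ((NOT 1 OR NOT 1) AND 0)) -> 1
  row 11 [1011]: (((1 OR 1) AND (1 OR 1)) XOR ((NOT 1 OR NOT 1) AND 0)) -> 1
  row 12 [1100]: (((0 OR 0) AND (0 OR 1)) XOR ((NOT 0 OR NOT 1) AND 1)) -> 1
  row 13 [1101]: (((0 OR 1) AND (0 OR 1)) XOR ((NOT 0 OR NOT 1) AND 1)) -> 0
  row 14 [1110]: (((1 OR 0) AND (1 OR 1)) XOR ((NOT 1 OR NOT 1) AND 1)) -> 1
  row 15 [1111]: (((1 OR 1) AND (1 OR 1)) XOR ((NOT 1 OR NOT 1) AND 1)) -> 1
Full result column, 4 rows per line (P1,P2 fixed per line; P3,P4 runs 00..11 left to right):
  rows 0-3 [P1,P2=00]: 0011  = hex 3
  rows 4-7 [P1,P2=01]: 1100  = hex C
  rows 8-11 [P1,P2=10]: 0111  = hex 7
  rows 12-15 [P1,P2=11]: 1011  = hex B
Output column (row 0 .. row 15) = 0011110001111011
Output column grouped in 4s = 0011 1100 0111 1011 = 0x3C7B
Convert to decimal digit by digit (value = value*16 + digit):
  3 -> 3
  3*16 + 12 (C) = 60
  60*16 + 7 = 967
  967*16 + 11 (B) = 15483
Decimal = 15483

15483


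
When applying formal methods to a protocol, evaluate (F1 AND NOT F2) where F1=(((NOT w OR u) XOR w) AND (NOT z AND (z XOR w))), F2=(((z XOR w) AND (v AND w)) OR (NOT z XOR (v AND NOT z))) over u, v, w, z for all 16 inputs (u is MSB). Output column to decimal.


F1 = (((NOT w OR u) XOR w) AND (NOT z AND (z XOR w)))
F2 = (((z XOR w) AND (v AND w)) OR (NOT z XOR (v AND NOT z)))
Counterexample to F1=>F2 is where F1=1 and F2=0.
Evaluate each row (bits = u,v,w,z, MSB first):
  row 0 [0000]: F1=0 F2=1 -> F1&~F2 -> 0
  row 1 [0001]: F1=0 F2=0 -> F1&~F2 -> 0
  row 2 [0010]: F1=1 F2=1 -> F1&~F2 -> 0
  row 3 [0011]: F1=0 F2=0 -> F1&~F2 -> 0
  row 4 [0100]: F1=0 F2=0 -> F1&~F2 -> 0
  row 5 [0101]: F1=0 F2=0 -> F1&~F2 -> 0
  row 6 [0110]: F1=1 F2=1 -> F1&~F2 -> 0
  row 7 [0111]: F1=0 F2=0 -> F1&~F2 -> 0
  row 8 [1000]: F1=0 F2=1 -> F1&~F2 -> 0
  row 9 [1001]: F1=0 F2=0 -> F1&~F2 -> 0
  row 10 [1010]: F1=0 F2=1 -> F1&~F2 -> 0
  row 11 [1011]: F1=0 F2=0 -> F1&~F2 -> 0
  row 12 [1100]: F1=0 F2=0 -> F1&~F2 -> 0
  row 13 [1101]: F1=0 F2=0 -> F1&~F2 -> 0
  row 14 [1110]: F1=0 F2=1 -> F1&~F2 -> 0
  row 15 [1111]: F1=0 F2=0 -> F1&~F2 -> 0
Full result column, 4 rows per line (u,v fixed per line; w,z runs 00..11 left to right):
  rows 0-3 [u,v=00]: 0000  = hex 0
  rows 4-7 [u,v=01]: 0000  = hex 0
  rows 8-11 [u,v=10]: 0000  = hex 0
  rows 12-15 [u,v=11]: 0000  = hex 0
Counterexample vector (row 0 .. row 15) = 0000000000000000
Output column grouped in 4s = 0000 0000 0000 0000 = 0x0000
Convert to decimal digit by digit (value = value*16 + digit):
  0 -> 0
  0*16 + 0 = 0
  0*16 + 0 = 0
  0*16 + 0 = 0
Decimal = 0

0


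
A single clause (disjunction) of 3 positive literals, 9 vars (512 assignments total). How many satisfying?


Step 1: Total=2^9=512
Step 2: Unsat when all 3 false: 2^6=64
Step 3: Sat=512-64=448

448


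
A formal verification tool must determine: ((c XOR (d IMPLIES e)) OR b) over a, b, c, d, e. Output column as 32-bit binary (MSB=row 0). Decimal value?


Formula: ((c XOR (d IMPLIES e)) OR b) over a, b, c, d, e (32 rows)
Evaluate each row (bits = a,b,c,d,e, MSB first):
  row 0 [00000]: ((0 XOR (0 IMPLIES 0)) OR 0) -> 1
  row 1 [00001]: ((0 XOR (0 IMPLIES 1)) OR 0) -> 1
  row 2 [00010]: ((0 XOR (1 IMPLIES 0)) OR 0) -> 0
  row 3 [00011]: ((0 XOR (1 IMPLIES 1)) OR 0) -> 1
  row 4 [00100]: ((1 XOR (0 IMPLIES 0)) OR 0) -> 0
  row 5 [00101]: ((1 XOR (0 IMPLIES 1)) OR 0) -> 0
  row 6 [00110]: ((1 XOR (1 IMPLIES 0)) OR 0) -> 1
  row 7 [00111]: ((1 XOR (1 IMPLIES 1)) OR 0) -> 0
  row 8 [01000]: ((0 XOR (0 IMPLIES 0)) OR 1) -> 1
  row 9 [01001]: ((0 XOR (0 IMPLIES 1)) OR 1) -> 1
  row 10 [01010]: ((0 XOR (1 IMPLIES 0)) OR 1) -> 1
  row 11 [01011]: ((0 XOR (1 IMPLIES 1)) OR 1) -> 1
  row 12 [01100]: ((1 XOR (0 IMPLIES 0)) OR 1) -> 1
  row 13 [01101]: ((1 XOR (0 IMPLIES 1)) OR 1) -> 1
  row 14 [01110]: ((1 XOR (1 IMPLIES 0)) OR 1) -> 1
  row 15 [01111]: ((1 XOR (1 IMPLIES 1)) OR 1) -> 1
  row 16 [10000]: ((0 XOR (0 IMPLIES 0)) OR 0) -> 1
  row 17 [10001]: ((0 XOR (0 IMPLIES 1)) OR 0) -> 1
  row 18 [10010]: ((0 XOR (1 IMPLIES 0)) OR 0) -> 0
  row 19 [10011]: ((0 XOR (1 IMPLIES 1)) OR 0) -> 1
  row 20 [10100]: ((1 XOR (0 IMPLIES 0)) OR 0) -> 0
  row 21 [10101]: ((1 XOR (0 IMPLIES 1)) OR 0) -> 0
  row 22 [10110]: ((1 XOR (1 IMPLIES 0)) OR 0) -> 1
  row 23 [10111]: ((1 XOR (1 IMPLIES 1)) OR 0) -> 0
  row 24 [11000]: ((0 XOR (0 IMPLIES 0)) OR 1) -> 1
  row 25 [11001]: ((0 XOR (0 IMPLIES 1)) OR 1) -> 1
  row 26 [11010]: ((0 XOR (1 IMPLIES 0)) OR 1) -> 1
  row 27 [11011]: ((0 XOR (1 IMPLIES 1)) OR 1) -> 1
  row 28 [11100]: ((1 XOR (0 IMPLIES 0)) OR 1) -> 1
  row 29 [11101]: ((1 XOR (0 IMPLIES 1)) OR 1) -> 1
  row 30 [11110]: ((1 XOR (1 IMPLIES 0)) OR 1) -> 1
  row 31 [11111]: ((1 XOR (1 IMPLIES 1)) OR 1) -> 1
Full result column, 4 rows per line (a,b,c fixed per line; d,e runs 00..11 left to right):
  rows 0-3 [a,b,c=000]: 1101  = hex D
  rows 4-7 [a,b,c=001]: 0010  = hex 2
  rows 8-11 [a,b,c=010]: 1111  = hex F
  rows 12-15 [a,b,c=011]: 1111  = hex F
  rows 16-19 [a,b,c=100]: 1101  = hex D
  rows 20-23 [a,b,c=101]: 0010  = hex 2
  rows 24-27 [a,b,c=110]: 1111  = hex F
  rows 28-31 [a,b,c=111]: 1111  = hex F
Output column (row 0 .. row 31) = 11010010111111111101001011111111
Output column grouped in 4s = 1101 0010 1111 1111 1101 0010 1111 1111 = 0xD2FFD2FF
Convert to decimal digit by digit (value = value*16 + digit):
  D -> 13
  13*16 + 2 = 210
  210*16 + 15 (F) = 3375
  3375*16 + 15 (F) = 54015
  54015*16 + 13 (D) = 864253
  864253*16 + 2 = 13828050
  13828050*16 + 15 (F) = 221248815
  221248815*16 + 15 (F) = 3539981055
Decimal = 3539981055

3539981055


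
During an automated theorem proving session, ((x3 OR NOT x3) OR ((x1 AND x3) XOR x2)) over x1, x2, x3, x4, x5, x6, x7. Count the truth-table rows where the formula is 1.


Formula: ((x3 OR NOT x3) OR ((x1 AND x3) XOR x2)) over 7 vars (128 rows)
Evaluate each row (x1, x2, x3, x4, x5, x6, x7 as bits, MSB first):
  row 0 [0000000]: ((0 OR NOT 0) OR ((0 AND 0) XOR 0)) -> 1
  row 1 [0000001]: ((0 OR NOT 0) OR ((0 AND 0) XOR 0)) -> 1
  row 2 [0000010]: ((0 OR NOT 0) OR ((0 AND 0) XOR 0)) -> 1
  row 3 [0000011]: ((0 OR NOT 0) OR ((0 AND 0) XOR 0)) -> 1
  row 4 [0000100]: ((0 OR NOT 0) OR ((0 AND 0) XOR 0)) -> 1
  (every remaining row is evaluated the same way; all 128 results are listed next)
Full result column, 8 rows per line (x1,x2,x3,x4 fixed per line; x5,x6,x7 runs 000..111 left to right):
  rows 0-7 [x1,x2,x3,x4=0000]: 11111111  (ones: 8)
  rows 8-15 [x1,x2,x3,x4=0001]: 11111111  (ones: 8)
  rows 16-23 [x1,x2,x3,x4=0010]: 11111111  (ones: 8)
  rows 24-31 [x1,x2,x3,x4=0011]: 11111111  (ones: 8)
  rows 32-39 [x1,x2,x3,x4=0100]: 11111111  (ones: 8)
  rows 40-47 [x1,x2,x3,x4=0101]: 11111111  (ones: 8)
  rows 48-55 [x1,x2,x3,x4=0110]: 11111111  (ones: 8)
  rows 56-63 [x1,x2,x3,x4=0111]: 11111111  (ones: 8)
  rows 64-71 [x1,x2,x3,x4=1000]: 11111111  (ones: 8)
  rows 72-79 [x1,x2,x3,x4=1001]: 11111111  (ones: 8)
  rows 80-87 [x1,x2,x3,x4=1010]: 11111111  (ones: 8)
  rows 88-95 [x1,x2,x3,x4=1011]: 11111111  (ones: 8)
  rows 96-103 [x1,x2,x3,x4=1100]: 11111111  (ones: 8)
  rows 104-111 [x1,x2,x3,x4=1101]: 11111111  (ones: 8)
  rows 112-119 [x1,x2,x3,x4=1110]: 11111111  (ones: 8)
  rows 120-127 [x1,x2,x3,x4=1111]: 11111111  (ones: 8)
Count of 1-rows = 8+8+8+8+8+8+8+8+8+8+8+8+8+8+8+8 = 128

128


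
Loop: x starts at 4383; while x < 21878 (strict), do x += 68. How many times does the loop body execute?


Step 1: x goes from 4383 toward 21878 by 68; the body runs while x<21878, so iterations = ceil((bound-start)/step)
Step 2: Distance=17495
Step 3: ceil(17495/68)=258

258


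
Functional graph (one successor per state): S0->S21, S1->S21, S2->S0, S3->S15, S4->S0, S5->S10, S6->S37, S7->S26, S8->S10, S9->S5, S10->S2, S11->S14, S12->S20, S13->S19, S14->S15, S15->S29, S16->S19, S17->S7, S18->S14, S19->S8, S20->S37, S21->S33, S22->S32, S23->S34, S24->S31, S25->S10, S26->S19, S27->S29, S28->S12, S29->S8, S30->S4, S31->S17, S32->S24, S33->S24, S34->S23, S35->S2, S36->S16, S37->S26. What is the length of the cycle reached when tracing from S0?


Trace from S0 until a state repeats:
  S0 -> S21 -> S33 -> S24 -> S31 -> S17 -> S7 -> S26 -> S19 -> S8 -> S10 -> S2 -> S0
S0 first seen at step 0, revisited at step 12.
Cycle length = 12 - 0 = 12

12


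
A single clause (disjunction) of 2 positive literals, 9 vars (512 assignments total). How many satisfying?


Step 1: Total=2^9=512
Step 2: Unsat when all 2 false: 2^7=128
Step 3: Sat=512-128=384

384


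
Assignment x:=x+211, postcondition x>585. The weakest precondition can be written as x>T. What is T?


Formula: wp(x:=E, P) = P[E/x] (substitute E for x in postcondition)
Step 1: Postcondition: x>585
Step 2: Substitute x+211 for x: x+211>585
Step 3: Solve for x: x > 585-211 = 374

374


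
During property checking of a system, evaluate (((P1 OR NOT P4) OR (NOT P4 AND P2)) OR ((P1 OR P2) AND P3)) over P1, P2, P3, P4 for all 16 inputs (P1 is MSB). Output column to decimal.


Formula: (((P1 OR NOT P4) OR (NOT P4 AND P2)) OR ((P1 OR P2) AND P3)) over P1, P2, P3, P4 (16 rows)
Evaluate each row (bits = P1,P2,P3,P4, MSB first):
  row 0 [0000]: (((0 OR NOT 0) OR (NOT 0 AND 0)) OR ((0 OR 0) AND 0)) -> 1
  row 1 [0001]: (((0 OR NOT 1) OR (NOT 1 AND 0)) OR ((0 OR 0) AND 0)) -> 0
  row 2 [0010]: (((0 OR NOT 0) OR (NOT 0 AND 0)) OR ((0 OR 0) AND 1)) -> 1
  row 3 [0011]: (((0 OR NOT 1) OR (NOT 1 AND 0)) OR ((0 OR 0) AND 1)) -> 0
  row 4 [0100]: (((0 OR NOT 0) OR (NOT 0 AND 1)) OR ((0 OR 1) AND 0)) -> 1
  row 5 [0101]: (((0 OR NOT 1) OR (NOT 1 AND 1)) OR ((0 OR 1) AND 0)) -> 0
  row 6 [0110]: (((0 OR NOT 0) OR (NOT 0 AND 1)) OR ((0 OR 1) AND 1)) -> 1
  row 7 [0111]: (((0 OR NOT 1) OR (NOT 1 AND 1)) OR ((0 OR 1) AND 1)) -> 1
  row 8 [1000]: (((1 OR NOT 0) OR (NOT 0 AND 0)) OR ((1 OR 0) AND 0)) -> 1
  row 9 [1001]: (((1 OR NOT 1) OR (NOT 1 AND 0)) OR ((1 OR 0) AND 0)) -> 1
  row 10 [1010]: (((1 OR NOT 0) OR (NOT 0 AND 0)) OR ((1 OR 0) AND 1)) -> 1
  row 11 [1011]: (((1 OR NOT 1) OR (NOT 1 AND 0)) OR ((1 OR 0) AND 1)) -> 1
  row 12 [1100]: (((1 OR NOT 0) OR (NOT 0 AND 1)) OR ((1 OR 1) AND 0)) -> 1
  row 13 [1101]: (((1 OR NOT 1) OR (NOT 1 AND 1)) OR ((1 OR 1) AND 0)) -> 1
  row 14 [1110]: (((1 OR NOT 0) OR (NOT 0 AND 1)) OR ((1 OR 1) AND 1)) -> 1
  row 15 [1111]: (((1 OR NOT 1) OR (NOT 1 AND 1)) OR ((1 OR 1) AND 1)) -> 1
Full result column, 4 rows per line (P1,P2 fixed per line; P3,P4 runs 00..11 left to right):
  rows 0-3 [P1,P2=00]: 1010  = hex A
  rows 4-7 [P1,P2=01]: 1011  = hex B
  rows 8-11 [P1,P2=10]: 1111  = hex F
  rows 12-15 [P1,P2=11]: 1111  = hex F
Output column (row 0 .. row 15) = 1010101111111111
Output column grouped in 4s = 1010 1011 1111 1111 = 0xABFF
Convert to decimal digit by digit (value = value*16 + digit):
  A -> 10
  10*16 + 11 (B) = 171
  171*16 + 15 (F) = 2751
  2751*16 + 15 (F) = 44031
Decimal = 44031

44031
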